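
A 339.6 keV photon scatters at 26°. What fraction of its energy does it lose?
0.0630 (or 6.30%)

Calculate initial and final photon energies:

Initial: E₀ = 339.6 keV → λ₀ = 3.6509 pm
Compton shift: Δλ = 0.2456 pm
Final wavelength: λ' = 3.8964 pm
Final energy: E' = 318.1981 keV

Fractional energy loss:
(E₀ - E')/E₀ = (339.6000 - 318.1981)/339.6000
= 21.4019/339.6000
= 0.0630
= 6.30%

(Intermediate values are shown rounded; full precision is carried through to the final answer.)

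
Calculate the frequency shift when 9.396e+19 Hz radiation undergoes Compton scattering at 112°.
4.802e+19 Hz (decrease)

Convert frequency to wavelength (c = 299792458 m/s):
λ₀ = c/f₀ = 299792458/9.396e+19 = 3.1906392e-12 m = 3.1906 pm

Calculate Compton shift:
Δλ = λ_C(1 - cos(112°)) = 3.3352 pm

Final wavelength:
λ' = λ₀ + Δλ = 3.1906 + 3.3352 = 6.5259 pm

Final frequency:
f' = c/λ' = 299792458/6.5258612e-12 = 4.5939141e+19 Hz

Frequency shift (decrease):
Δf = f₀ - f' = 9.396e+19 - 4.5939141e+19 = 4.802e+19 Hz

(Intermediate values are shown rounded; full precision is carried through to the final answer.)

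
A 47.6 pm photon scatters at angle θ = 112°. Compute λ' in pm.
50.9352 pm

Using the Compton scattering formula:
λ' = λ + Δλ = λ + λ_C(1 - cos θ)

Given:
- Initial wavelength λ = 47.6 pm
- Scattering angle θ = 112°
- Compton wavelength λ_C ≈ 2.4263 pm

Calculate the shift:
Δλ = 2.4263 × (1 - cos(112°))
Δλ = 2.4263 × 1.3746
Δλ = 3.3352 pm

Final wavelength:
λ' = 47.6 + 3.3352 = 50.9352 pm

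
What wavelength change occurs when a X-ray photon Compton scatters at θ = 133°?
4.0810 pm

Using the Compton scattering formula:
Δλ = λ_C(1 - cos θ)

where λ_C = h/(m_e·c) ≈ 2.4263 pm is the Compton wavelength of an electron.

For θ = 133°:
cos(133°) = -0.6820
1 - cos(133°) = 1.6820

Δλ = 2.4263 × 1.6820
Δλ = 4.0810 pm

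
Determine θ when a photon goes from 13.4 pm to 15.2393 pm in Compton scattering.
76.00°

First find the wavelength shift:
Δλ = λ' - λ = 15.2393 - 13.4 = 1.8393 pm

Using Δλ = λ_C(1 - cos θ), with λ_C = h/(m_e·c) ≈ 2.42631024 pm:
cos θ = 1 - Δλ/λ_C
cos θ = 1 - 1.8393/2.42631024
cos θ = 0.241935

θ = arccos(0.241935)
θ = 76.00°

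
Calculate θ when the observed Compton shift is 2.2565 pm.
85.99°

From the Compton formula Δλ = λ_C(1 - cos θ), we can solve for θ:

cos θ = 1 - Δλ/λ_C

Given:
- Δλ = 2.2565 pm
- λ_C = h/(m_e·c) ≈ 2.42631024 pm

cos θ = 1 - 2.2565/2.42631024
cos θ = 1 - 0.930013
cos θ = 0.069987

θ = arccos(0.069987)
θ = 85.99°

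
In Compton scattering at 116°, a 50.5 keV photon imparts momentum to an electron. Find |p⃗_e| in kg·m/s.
4.2964e-23 kg·m/s

The electron is initially at rest, so by conservation of momentum:
p⃗_e = p⃗₀ − p⃗'  (incident photon momentum minus scattered photon momentum)

Photon momentum magnitudes (p = h/λ = E/c):
λ₀ = hc/E₀ = 24.5513 pm → p₀ = h/λ₀ = 2.6989e-23 kg·m/s
Δλ = λ_C(1 − cos 116°) = 3.4899 pm
λ' = 28.0413 pm → p' = h/λ' = 2.3630e-23 kg·m/s

The scattered photon makes angle θ = 116° with the incident direction, so by the law of cosines:
|p⃗_e|² = p₀² + p'² − 2p₀p'cos θ
|p⃗_e|² = (2.6989e-23)² + (2.3630e-23)² − 2·2.6989e-23·2.3630e-23·cos(116°)
|p⃗_e| = 4.2964e-23 kg·m/s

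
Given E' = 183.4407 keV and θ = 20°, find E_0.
187.5000 keV

Convert final energy to wavelength (hc ≈ 1239.842 keV·pm):
λ' = hc/E' = 1239.842 / 183.4407 = 6.7588 pm

Calculate the Compton shift:
Δλ = λ_C(1 - cos(20°))
Δλ = 2.4263 × (1 - cos(20°))
Δλ = 0.1463 pm

Initial wavelength:
λ = λ' - Δλ = 6.7588 - 0.1463 = 6.6125 pm

Initial energy:
E = hc/λ = 1239.842 / 6.6125 = 187.5000 keV

(Intermediate values are shown rounded; full precision is carried through to the final answer.)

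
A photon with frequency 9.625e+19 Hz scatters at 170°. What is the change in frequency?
5.845e+19 Hz (decrease)

Convert frequency to wavelength (c = 299792458 m/s):
λ₀ = c/f₀ = 299792458/9.625e+19 = 3.1147268e-12 m = 3.1147 pm

Calculate Compton shift:
Δλ = λ_C(1 - cos(170°)) = 4.8158 pm

Final wavelength:
λ' = λ₀ + Δλ = 3.1147 + 4.8158 = 7.9305 pm

Final frequency:
f' = c/λ' = 299792458/7.9304862e-12 = 3.7802532e+19 Hz

Frequency shift (decrease):
Δf = f₀ - f' = 9.625e+19 - 3.7802532e+19 = 5.845e+19 Hz

(Intermediate values are shown rounded; full precision is carried through to the final answer.)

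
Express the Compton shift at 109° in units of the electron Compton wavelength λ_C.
1.3256 λ_C

The Compton shift formula is:
Δλ = λ_C(1 - cos θ)

Dividing both sides by λ_C:
Δλ/λ_C = 1 - cos θ

For θ = 109°:
Δλ/λ_C = 1 - cos(109°)
Δλ/λ_C = 1 - -0.3256
Δλ/λ_C = 1.3256

This means the shift is 1.3256 × λ_C = 3.2162 pm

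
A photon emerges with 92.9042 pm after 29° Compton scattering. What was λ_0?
92.6000 pm

From λ' = λ + Δλ, we have λ = λ' - Δλ

First calculate the Compton shift:
Δλ = λ_C(1 - cos θ)
Δλ = 2.4263 × (1 - cos(29°))
Δλ = 2.4263 × 0.1254
Δλ = 0.3042 pm

Initial wavelength:
λ = λ' - Δλ
λ = 92.9042 - 0.3042
λ = 92.6000 pm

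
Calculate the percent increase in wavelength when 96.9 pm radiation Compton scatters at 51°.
0.9282%

Calculate the Compton shift:
Δλ = λ_C(1 - cos(51°))
Δλ = 2.4263 × (1 - cos(51°))
Δλ = 2.4263 × 0.3707
Δλ = 0.8994 pm

Percentage change:
(Δλ/λ₀) × 100 = (0.8994/96.9) × 100
= 0.9282%

(Intermediate values are shown rounded; full precision is carried through to the final answer.)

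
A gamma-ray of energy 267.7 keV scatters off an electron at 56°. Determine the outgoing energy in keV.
217.4782 keV

First convert energy to wavelength:
λ = hc/E, with hc ≈ 1239.842 keV·pm (i.e. 1239.842 eV·nm)

For E = 267.7 keV = 267700 eV:
λ = 1239.842 keV·pm / 267.7 keV
λ = 4.6315 pm

Calculate the Compton shift:
Δλ = λ_C(1 - cos(56°)) = 2.4263 × 0.4408
Δλ = 1.0695 pm

Final wavelength:
λ' = 4.6315 + 1.0695 = 5.7010 pm

Final energy:
E' = hc/λ' = 1239.842 / 5.7010 = 217.4782 keV

(Intermediate values are shown rounded; full precision is carried through to the final answer.)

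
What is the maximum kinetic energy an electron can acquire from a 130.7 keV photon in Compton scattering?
44.2323 keV

Maximum energy transfer occurs at θ = 180° (backscattering).

Initial photon: E₀ = 130.7 keV → λ₀ = 9.4862 pm

Maximum Compton shift (at 180°):
Δλ_max = 2λ_C = 2 × 2.4263 = 4.8526 pm

Final wavelength:
λ' = 9.4862 + 4.8526 = 14.3388 pm

Minimum photon energy (maximum energy to electron):
E'_min = hc/λ' = 86.4677 keV

Maximum electron kinetic energy:
K_max = E₀ - E'_min = 130.7000 - 86.4677 = 44.2323 keV

(Intermediate values are shown rounded; full precision is carried through to the final answer.)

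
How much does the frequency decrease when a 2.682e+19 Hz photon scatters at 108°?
5.934e+18 Hz (decrease)

Convert frequency to wavelength (c = 299792458 m/s):
λ₀ = c/f₀ = 299792458/2.682e+19 = 1.1177944e-11 m = 11.1779 pm

Calculate Compton shift:
Δλ = λ_C(1 - cos(108°)) = 3.1761 pm

Final wavelength:
λ' = λ₀ + Δλ = 11.1779 + 3.1761 = 14.3540 pm

Final frequency:
f' = c/λ' = 299792458/1.4354025e-11 = 2.0885602e+19 Hz

Frequency shift (decrease):
Δf = f₀ - f' = 2.682e+19 - 2.0885602e+19 = 5.934e+18 Hz

(Intermediate values are shown rounded; full precision is carried through to the final answer.)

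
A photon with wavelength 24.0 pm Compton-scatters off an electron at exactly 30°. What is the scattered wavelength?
24.3251 pm

Using the Compton formula: λ' = λ + λ_C(1 − cos θ)

For θ = 30°, cos θ = √3/2 (exact) ≈ 0.8660, so:
1 − cos 30° = 1 − (√3/2) ≈ 0.1340

Δλ = λ_C × 0.1340 = 2.4263 × 0.1340 = 0.3251 pm

λ' = 24.0 + 0.3251 = 24.3251 pm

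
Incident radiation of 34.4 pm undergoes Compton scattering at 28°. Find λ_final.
34.6840 pm

Using the Compton scattering formula:
λ' = λ + Δλ = λ + λ_C(1 - cos θ)

Given:
- Initial wavelength λ = 34.4 pm
- Scattering angle θ = 28°
- Compton wavelength λ_C ≈ 2.4263 pm

Calculate the shift:
Δλ = 2.4263 × (1 - cos(28°))
Δλ = 2.4263 × 0.1171
Δλ = 0.2840 pm

Final wavelength:
λ' = 34.4 + 0.2840 = 34.6840 pm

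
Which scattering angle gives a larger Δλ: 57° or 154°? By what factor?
154° produces the larger shift by a factor of 4.170

Calculate both shifts using Δλ = λ_C(1 - cos θ):

For θ₁ = 57°:
Δλ₁ = 2.4263 × (1 - cos(57°))
Δλ₁ = 2.4263 × 0.4554
Δλ₁ = 1.1048 pm

For θ₂ = 154°:
Δλ₂ = 2.4263 × (1 - cos(154°))
Δλ₂ = 2.4263 × 1.8988
Δλ₂ = 4.6071 pm

The 154° angle produces the larger shift.
Ratio: 4.6071/1.1048 = 4.170

(Intermediate values are shown rounded; full precision is carried through to the final answer.)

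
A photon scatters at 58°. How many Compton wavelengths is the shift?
0.4701 λ_C

The Compton shift formula is:
Δλ = λ_C(1 - cos θ)

Dividing both sides by λ_C:
Δλ/λ_C = 1 - cos θ

For θ = 58°:
Δλ/λ_C = 1 - cos(58°)
Δλ/λ_C = 1 - 0.5299
Δλ/λ_C = 0.4701

This means the shift is 0.4701 × λ_C = 1.1406 pm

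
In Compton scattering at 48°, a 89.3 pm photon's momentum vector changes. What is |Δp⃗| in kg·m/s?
6.0094e-24 kg·m/s

Photon momentum magnitude is p = h/λ.

Initial momentum:
p₀ = h/λ = 6.6261e-34/8.9300e-11 = 7.4200e-24 kg·m/s

After scattering:
λ' = λ + Δλ = 89.3 + 0.8028 = 90.1028 pm
p' = h/λ' = 6.6261e-34/9.0103e-11 = 7.3539e-24 kg·m/s

Momentum is a vector; the scattered photon's direction makes angle θ = 48° with the incident direction. The magnitude of the vector change Δp⃗ = p⃗₀ − p⃗' is found from the law of cosines:
|Δp⃗|² = p₀² + p'² − 2p₀p'cos θ
|Δp⃗|² = (7.4200e-24)² + (7.3539e-24)² − 2·7.4200e-24·7.3539e-24·cos(48°)
|Δp⃗| = 6.0094e-24 kg·m/s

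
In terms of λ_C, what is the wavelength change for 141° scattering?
1.7771 λ_C

The Compton shift formula is:
Δλ = λ_C(1 - cos θ)

Dividing both sides by λ_C:
Δλ/λ_C = 1 - cos θ

For θ = 141°:
Δλ/λ_C = 1 - cos(141°)
Δλ/λ_C = 1 - -0.7771
Δλ/λ_C = 1.7771

This means the shift is 1.7771 × λ_C = 4.3119 pm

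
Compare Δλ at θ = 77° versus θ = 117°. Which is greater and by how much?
117° produces the larger shift by a factor of 1.876

Calculate both shifts using Δλ = λ_C(1 - cos θ):

For θ₁ = 77°:
Δλ₁ = 2.4263 × (1 - cos(77°))
Δλ₁ = 2.4263 × 0.7750
Δλ₁ = 1.8805 pm

For θ₂ = 117°:
Δλ₂ = 2.4263 × (1 - cos(117°))
Δλ₂ = 2.4263 × 1.4540
Δλ₂ = 3.5278 pm

The 117° angle produces the larger shift.
Ratio: 3.5278/1.8805 = 1.876

(Intermediate values are shown rounded; full precision is carried through to the final answer.)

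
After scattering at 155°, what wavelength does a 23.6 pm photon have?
28.2253 pm

Using the Compton scattering formula:
λ' = λ + Δλ = λ + λ_C(1 - cos θ)

Given:
- Initial wavelength λ = 23.6 pm
- Scattering angle θ = 155°
- Compton wavelength λ_C ≈ 2.4263 pm

Calculate the shift:
Δλ = 2.4263 × (1 - cos(155°))
Δλ = 2.4263 × 1.9063
Δλ = 4.6253 pm

Final wavelength:
λ' = 23.6 + 4.6253 = 28.2253 pm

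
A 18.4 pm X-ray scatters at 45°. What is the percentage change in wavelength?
3.8622%

Calculate the Compton shift:
Δλ = λ_C(1 - cos(45°))
Δλ = 2.4263 × (1 - cos(45°))
Δλ = 2.4263 × 0.2929
Δλ = 0.7106 pm

Percentage change:
(Δλ/λ₀) × 100 = (0.7106/18.4) × 100
= 3.8622%

(Intermediate values are shown rounded; full precision is carried through to the final answer.)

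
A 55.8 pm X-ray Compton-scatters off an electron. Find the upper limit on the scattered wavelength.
60.6526 pm (at θ = 180°)

The Compton shift is Δλ = λ_C(1 − cos θ).

Since cos θ ranges from −1 to 1, the factor (1 − cos θ) ranges from 0 to 2; the maximum shift occurs at θ = 180° (backscattering):
Δλ_max = 2λ_C = 2 × 2.4263 pm = 4.8526 pm

Maximum scattered wavelength:
λ'_max = λ₀ + Δλ_max = 55.8 + 4.8526 = 60.6526 pm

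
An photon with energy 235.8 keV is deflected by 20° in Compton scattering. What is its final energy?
229.4156 keV

First convert energy to wavelength:
λ = hc/E, with hc ≈ 1239.842 keV·pm (i.e. 1239.842 eV·nm)

For E = 235.8 keV = 235800 eV:
λ = 1239.842 keV·pm / 235.8 keV
λ = 5.2580 pm

Calculate the Compton shift:
Δλ = λ_C(1 - cos(20°)) = 2.4263 × 0.0603
Δλ = 0.1463 pm

Final wavelength:
λ' = 5.2580 + 0.1463 = 5.4043 pm

Final energy:
E' = hc/λ' = 1239.842 / 5.4043 = 229.4156 keV

(Intermediate values are shown rounded; full precision is carried through to the final answer.)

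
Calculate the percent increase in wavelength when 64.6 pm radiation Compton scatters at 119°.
5.5768%

Calculate the Compton shift:
Δλ = λ_C(1 - cos(119°))
Δλ = 2.4263 × (1 - cos(119°))
Δλ = 2.4263 × 1.4848
Δλ = 3.6026 pm

Percentage change:
(Δλ/λ₀) × 100 = (3.6026/64.6) × 100
= 5.5768%

(Intermediate values are shown rounded; full precision is carried through to the final answer.)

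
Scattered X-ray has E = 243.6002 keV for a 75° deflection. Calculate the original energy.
376.7000 keV

Convert final energy to wavelength (hc ≈ 1239.842 keV·pm):
λ' = hc/E' = 1239.842 / 243.6002 = 5.0897 pm

Calculate the Compton shift:
Δλ = λ_C(1 - cos(75°))
Δλ = 2.4263 × (1 - cos(75°))
Δλ = 1.7983 pm

Initial wavelength:
λ = λ' - Δλ = 5.0897 - 1.7983 = 3.2913 pm

Initial energy:
E = hc/λ = 1239.842 / 3.2913 = 376.7000 keV

(Intermediate values are shown rounded; full precision is carried through to the final answer.)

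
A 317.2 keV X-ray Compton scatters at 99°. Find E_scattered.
184.6493 keV

First convert energy to wavelength:
λ = hc/E, with hc ≈ 1239.842 keV·pm (i.e. 1239.842 eV·nm)

For E = 317.2 keV = 317200 eV:
λ = 1239.842 keV·pm / 317.2 keV
λ = 3.9087 pm

Calculate the Compton shift:
Δλ = λ_C(1 - cos(99°)) = 2.4263 × 1.1564
Δλ = 2.8059 pm

Final wavelength:
λ' = 3.9087 + 2.8059 = 6.7146 pm

Final energy:
E' = hc/λ' = 1239.842 / 6.7146 = 184.6493 keV

(Intermediate values are shown rounded; full precision is carried through to the final answer.)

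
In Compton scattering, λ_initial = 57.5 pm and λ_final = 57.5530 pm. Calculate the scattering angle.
12.00°

First find the wavelength shift:
Δλ = λ' - λ = 57.5530 - 57.5 = 0.0530 pm

Using Δλ = λ_C(1 - cos θ), with λ_C = h/(m_e·c) ≈ 2.42631024 pm:
cos θ = 1 - Δλ/λ_C
cos θ = 1 - 0.0530/2.42631024
cos θ = 0.978156

θ = arccos(0.978156)
θ = 12.00°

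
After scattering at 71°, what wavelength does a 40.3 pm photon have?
41.9364 pm

Using the Compton scattering formula:
λ' = λ + Δλ = λ + λ_C(1 - cos θ)

Given:
- Initial wavelength λ = 40.3 pm
- Scattering angle θ = 71°
- Compton wavelength λ_C ≈ 2.4263 pm

Calculate the shift:
Δλ = 2.4263 × (1 - cos(71°))
Δλ = 2.4263 × 0.6744
Δλ = 1.6364 pm

Final wavelength:
λ' = 40.3 + 1.6364 = 41.9364 pm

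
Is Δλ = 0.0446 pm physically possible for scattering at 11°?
Yes, consistent

Calculate the expected shift for θ = 11°:

Δλ_expected = λ_C(1 - cos(11°))
Δλ_expected = 2.4263 × (1 - cos(11°))
Δλ_expected = 2.4263 × 0.0184
Δλ_expected = 0.0446 pm

Given shift: 0.0446 pm
Expected shift: 0.0446 pm
Difference: 0.0000 pm

The values match. This is consistent with Compton scattering at the stated angle.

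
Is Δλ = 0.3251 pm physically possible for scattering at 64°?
No, inconsistent

Calculate the expected shift for θ = 64°:

Δλ_expected = λ_C(1 - cos(64°))
Δλ_expected = 2.4263 × (1 - cos(64°))
Δλ_expected = 2.4263 × 0.5616
Δλ_expected = 1.3627 pm

Given shift: 0.3251 pm
Expected shift: 1.3627 pm
Difference: 1.0376 pm

The values do not match. The given shift corresponds to θ ≈ 30.0°, not 64°.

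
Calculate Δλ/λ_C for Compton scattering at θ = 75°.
0.7412 λ_C

The Compton shift formula is:
Δλ = λ_C(1 - cos θ)

Dividing both sides by λ_C:
Δλ/λ_C = 1 - cos θ

For θ = 75°:
Δλ/λ_C = 1 - cos(75°)
Δλ/λ_C = 1 - 0.2588
Δλ/λ_C = 0.7412

This means the shift is 0.7412 × λ_C = 1.7983 pm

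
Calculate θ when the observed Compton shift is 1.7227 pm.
73.14°

From the Compton formula Δλ = λ_C(1 - cos θ), we can solve for θ:

cos θ = 1 - Δλ/λ_C

Given:
- Δλ = 1.7227 pm
- λ_C = h/(m_e·c) ≈ 2.42631024 pm

cos θ = 1 - 1.7227/2.42631024
cos θ = 1 - 0.710008
cos θ = 0.289992

θ = arccos(0.289992)
θ = 73.14°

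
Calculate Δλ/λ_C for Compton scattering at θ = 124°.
1.5592 λ_C

The Compton shift formula is:
Δλ = λ_C(1 - cos θ)

Dividing both sides by λ_C:
Δλ/λ_C = 1 - cos θ

For θ = 124°:
Δλ/λ_C = 1 - cos(124°)
Δλ/λ_C = 1 - -0.5592
Δλ/λ_C = 1.5592

This means the shift is 1.5592 × λ_C = 3.7831 pm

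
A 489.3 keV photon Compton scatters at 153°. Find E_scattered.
174.0843 keV

First convert energy to wavelength:
λ = hc/E, with hc ≈ 1239.842 keV·pm (i.e. 1239.842 eV·nm)

For E = 489.3 keV = 489300 eV:
λ = 1239.842 keV·pm / 489.3 keV
λ = 2.5339 pm

Calculate the Compton shift:
Δλ = λ_C(1 - cos(153°)) = 2.4263 × 1.8910
Δλ = 4.5882 pm

Final wavelength:
λ' = 2.5339 + 4.5882 = 7.1221 pm

Final energy:
E' = hc/λ' = 1239.842 / 7.1221 = 174.0843 keV

(Intermediate values are shown rounded; full precision is carried through to the final answer.)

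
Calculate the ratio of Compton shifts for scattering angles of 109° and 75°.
109° produces the larger shift by a factor of 1.788

Calculate both shifts using Δλ = λ_C(1 - cos θ):

For θ₁ = 75°:
Δλ₁ = 2.4263 × (1 - cos(75°))
Δλ₁ = 2.4263 × 0.7412
Δλ₁ = 1.7983 pm

For θ₂ = 109°:
Δλ₂ = 2.4263 × (1 - cos(109°))
Δλ₂ = 2.4263 × 1.3256
Δλ₂ = 3.2162 pm

The 109° angle produces the larger shift.
Ratio: 3.2162/1.7983 = 1.788

(Intermediate values are shown rounded; full precision is carried through to the final answer.)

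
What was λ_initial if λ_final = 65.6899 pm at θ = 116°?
62.2000 pm

From λ' = λ + Δλ, we have λ = λ' - Δλ

First calculate the Compton shift:
Δλ = λ_C(1 - cos θ)
Δλ = 2.4263 × (1 - cos(116°))
Δλ = 2.4263 × 1.4384
Δλ = 3.4899 pm

Initial wavelength:
λ = λ' - Δλ
λ = 65.6899 - 3.4899
λ = 62.2000 pm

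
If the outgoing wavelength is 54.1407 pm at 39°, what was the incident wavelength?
53.6000 pm

From λ' = λ + Δλ, we have λ = λ' - Δλ

First calculate the Compton shift:
Δλ = λ_C(1 - cos θ)
Δλ = 2.4263 × (1 - cos(39°))
Δλ = 2.4263 × 0.2229
Δλ = 0.5407 pm

Initial wavelength:
λ = λ' - Δλ
λ = 54.1407 - 0.5407
λ = 53.6000 pm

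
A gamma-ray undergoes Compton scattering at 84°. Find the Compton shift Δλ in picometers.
2.1727 pm

Using the Compton scattering formula:
Δλ = λ_C(1 - cos θ)

where λ_C = h/(m_e·c) ≈ 2.4263 pm is the Compton wavelength of an electron.

For θ = 84°:
cos(84°) = 0.1045
1 - cos(84°) = 0.8955

Δλ = 2.4263 × 0.8955
Δλ = 2.1727 pm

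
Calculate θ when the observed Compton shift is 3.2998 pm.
111.10°

From the Compton formula Δλ = λ_C(1 - cos θ), we can solve for θ:

cos θ = 1 - Δλ/λ_C

Given:
- Δλ = 3.2998 pm
- λ_C = h/(m_e·c) ≈ 2.42631024 pm

cos θ = 1 - 3.2998/2.42631024
cos θ = 1 - 1.360007
cos θ = -0.360007

θ = arccos(-0.360007)
θ = 111.10°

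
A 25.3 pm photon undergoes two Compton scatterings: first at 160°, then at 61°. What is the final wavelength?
31.2563 pm

Apply Compton shift twice:

First scattering at θ₁ = 160°:
Δλ₁ = λ_C(1 - cos(160°))
Δλ₁ = 2.4263 × 1.9397
Δλ₁ = 4.7063 pm

After first scattering:
λ₁ = 25.3 + 4.7063 = 30.0063 pm

Second scattering at θ₂ = 61°:
Δλ₂ = λ_C(1 - cos(61°))
Δλ₂ = 2.4263 × 0.5152
Δλ₂ = 1.2500 pm

Final wavelength:
λ₂ = 30.0063 + 1.2500 = 31.2563 pm

Total shift: Δλ_total = 4.7063 + 1.2500 = 5.9563 pm

(Intermediate values are shown rounded; full precision is carried through to the final answer.)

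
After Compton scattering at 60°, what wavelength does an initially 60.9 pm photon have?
62.1132 pm

Using the Compton formula: λ' = λ + λ_C(1 − cos θ)

For θ = 60°, cos θ = 1/2 (exact) = 0.5000, so:
1 − cos 60° = 1 − (1/2) = 0.5000

Δλ = λ_C × 0.5000 = 2.4263 × 0.5000 = 1.2132 pm

λ' = 60.9 + 1.2132 = 62.1132 pm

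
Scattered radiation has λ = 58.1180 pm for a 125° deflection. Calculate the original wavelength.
54.3000 pm

From λ' = λ + Δλ, we have λ = λ' - Δλ

First calculate the Compton shift:
Δλ = λ_C(1 - cos θ)
Δλ = 2.4263 × (1 - cos(125°))
Δλ = 2.4263 × 1.5736
Δλ = 3.8180 pm

Initial wavelength:
λ = λ' - Δλ
λ = 58.1180 - 3.8180
λ = 54.3000 pm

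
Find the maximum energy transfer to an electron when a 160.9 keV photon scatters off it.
62.1730 keV

Maximum energy transfer occurs at θ = 180° (backscattering).

Initial photon: E₀ = 160.9 keV → λ₀ = 7.7057 pm

Maximum Compton shift (at 180°):
Δλ_max = 2λ_C = 2 × 2.4263 = 4.8526 pm

Final wavelength:
λ' = 7.7057 + 4.8526 = 12.5583 pm

Minimum photon energy (maximum energy to electron):
E'_min = hc/λ' = 98.7270 keV

Maximum electron kinetic energy:
K_max = E₀ - E'_min = 160.9000 - 98.7270 = 62.1730 keV

(Intermediate values are shown rounded; full precision is carried through to the final answer.)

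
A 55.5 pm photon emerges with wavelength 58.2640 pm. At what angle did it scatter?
98.00°

First find the wavelength shift:
Δλ = λ' - λ = 58.2640 - 55.5 = 2.7640 pm

Using Δλ = λ_C(1 - cos θ), with λ_C = h/(m_e·c) ≈ 2.42631024 pm:
cos θ = 1 - Δλ/λ_C
cos θ = 1 - 2.7640/2.42631024
cos θ = -0.139178

θ = arccos(-0.139178)
θ = 98.00°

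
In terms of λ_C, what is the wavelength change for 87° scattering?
0.9477 λ_C

The Compton shift formula is:
Δλ = λ_C(1 - cos θ)

Dividing both sides by λ_C:
Δλ/λ_C = 1 - cos θ

For θ = 87°:
Δλ/λ_C = 1 - cos(87°)
Δλ/λ_C = 1 - 0.0523
Δλ/λ_C = 0.9477

This means the shift is 0.9477 × λ_C = 2.2993 pm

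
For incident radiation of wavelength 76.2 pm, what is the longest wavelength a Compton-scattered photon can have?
81.0526 pm (at θ = 180°)

The Compton shift is Δλ = λ_C(1 − cos θ).

Since cos θ ranges from −1 to 1, the factor (1 − cos θ) ranges from 0 to 2; the maximum shift occurs at θ = 180° (backscattering):
Δλ_max = 2λ_C = 2 × 2.4263 pm = 4.8526 pm

Maximum scattered wavelength:
λ'_max = λ₀ + Δλ_max = 76.2 + 4.8526 = 81.0526 pm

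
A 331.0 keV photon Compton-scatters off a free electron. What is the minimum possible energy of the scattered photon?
144.1951 keV (at θ = 180°)

The scattered photon has minimum energy when its wavelength is maximum, i.e., when the Compton shift Δλ = λ_C(1 − cos θ) is maximum. This occurs at θ = 180° (backscattering), giving Δλ_max = 2λ_C = 4.8526 pm.

Initial wavelength: λ₀ = hc/E₀ = 3.7457 pm
Maximum final wavelength: λ'_max = λ₀ + 2λ_C = 3.7457 + 4.8526 = 8.5984 pm
Minimum final energy: E'_min = hc/λ'_max = 144.1951 keV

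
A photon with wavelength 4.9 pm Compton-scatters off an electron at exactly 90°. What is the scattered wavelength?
7.3263 pm

Using the Compton formula: λ' = λ + λ_C(1 − cos θ)

For θ = 90°, cos θ = 0 (exact) = 0.0000, so:
1 − cos 90° = 1 − (0) = 1.0000

Δλ = λ_C × 1.0000 = 2.4263 × 1.0000 = 2.4263 pm

λ' = 4.9 + 2.4263 = 7.3263 pm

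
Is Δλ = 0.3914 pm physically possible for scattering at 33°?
Yes, consistent

Calculate the expected shift for θ = 33°:

Δλ_expected = λ_C(1 - cos(33°))
Δλ_expected = 2.4263 × (1 - cos(33°))
Δλ_expected = 2.4263 × 0.1613
Δλ_expected = 0.3914 pm

Given shift: 0.3914 pm
Expected shift: 0.3914 pm
Difference: 0.0000 pm

The values match. This is consistent with Compton scattering at the stated angle.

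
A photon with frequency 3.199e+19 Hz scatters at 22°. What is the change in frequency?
5.919e+17 Hz (decrease)

Convert frequency to wavelength (c = 299792458 m/s):
λ₀ = c/f₀ = 299792458/3.199e+19 = 9.3714429e-12 m = 9.3714 pm

Calculate Compton shift:
Δλ = λ_C(1 - cos(22°)) = 0.1767 pm

Final wavelength:
λ' = λ₀ + Δλ = 9.3714 + 0.1767 = 9.5481 pm

Final frequency:
f' = c/λ' = 299792458/9.5481174e-12 = 3.1398070e+19 Hz

Frequency shift (decrease):
Δf = f₀ - f' = 3.199e+19 - 3.1398070e+19 = 5.919e+17 Hz

(Intermediate values are shown rounded; full precision is carried through to the final answer.)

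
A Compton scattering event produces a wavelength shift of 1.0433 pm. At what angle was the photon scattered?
55.25°

From the Compton formula Δλ = λ_C(1 - cos θ), we can solve for θ:

cos θ = 1 - Δλ/λ_C

Given:
- Δλ = 1.0433 pm
- λ_C = h/(m_e·c) ≈ 2.42631024 pm

cos θ = 1 - 1.0433/2.42631024
cos θ = 1 - 0.429994
cos θ = 0.570006

θ = arccos(0.570006)
θ = 55.25°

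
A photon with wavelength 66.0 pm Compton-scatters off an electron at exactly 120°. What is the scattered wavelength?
69.6395 pm

Using the Compton formula: λ' = λ + λ_C(1 − cos θ)

For θ = 120°, cos θ = -1/2 (exact) = -0.5000, so:
1 − cos 120° = 1 − (-1/2) = 1.5000

Δλ = λ_C × 1.5000 = 2.4263 × 1.5000 = 3.6395 pm

λ' = 66.0 + 3.6395 = 69.6395 pm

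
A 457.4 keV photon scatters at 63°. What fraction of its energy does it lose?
0.3283 (or 32.83%)

Calculate initial and final photon energies:

Initial: E₀ = 457.4 keV → λ₀ = 2.7106 pm
Compton shift: Δλ = 1.3248 pm
Final wavelength: λ' = 4.0354 pm
Final energy: E' = 307.2400 keV

Fractional energy loss:
(E₀ - E')/E₀ = (457.4000 - 307.2400)/457.4000
= 150.1600/457.4000
= 0.3283
= 32.83%

(Intermediate values are shown rounded; full precision is carried through to the final answer.)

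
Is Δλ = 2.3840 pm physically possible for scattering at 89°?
Yes, consistent

Calculate the expected shift for θ = 89°:

Δλ_expected = λ_C(1 - cos(89°))
Δλ_expected = 2.4263 × (1 - cos(89°))
Δλ_expected = 2.4263 × 0.9825
Δλ_expected = 2.3840 pm

Given shift: 2.3840 pm
Expected shift: 2.3840 pm
Difference: 0.0000 pm

The values match. This is consistent with Compton scattering at the stated angle.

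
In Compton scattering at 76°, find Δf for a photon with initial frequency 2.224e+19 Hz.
2.670e+18 Hz (decrease)

Convert frequency to wavelength (c = 299792458 m/s):
λ₀ = c/f₀ = 299792458/2.224e+19 = 1.3479877e-11 m = 13.4799 pm

Calculate Compton shift:
Δλ = λ_C(1 - cos(76°)) = 1.8393 pm

Final wavelength:
λ' = λ₀ + Δλ = 13.4799 + 1.8393 = 15.3192 pm

Final frequency:
f' = c/λ' = 299792458/1.5319209e-11 = 1.9569708e+19 Hz

Frequency shift (decrease):
Δf = f₀ - f' = 2.224e+19 - 1.9569708e+19 = 2.670e+18 Hz

(Intermediate values are shown rounded; full precision is carried through to the final answer.)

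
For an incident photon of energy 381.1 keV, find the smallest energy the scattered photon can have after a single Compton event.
152.9547 keV (at θ = 180°)

The scattered photon has minimum energy when its wavelength is maximum, i.e., when the Compton shift Δλ = λ_C(1 − cos θ) is maximum. This occurs at θ = 180° (backscattering), giving Δλ_max = 2λ_C = 4.8526 pm.

Initial wavelength: λ₀ = hc/E₀ = 3.2533 pm
Maximum final wavelength: λ'_max = λ₀ + 2λ_C = 3.2533 + 4.8526 = 8.1059 pm
Minimum final energy: E'_min = hc/λ'_max = 152.9547 keV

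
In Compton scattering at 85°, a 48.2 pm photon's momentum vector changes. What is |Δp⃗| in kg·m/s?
1.8172e-23 kg·m/s

Photon momentum magnitude is p = h/λ.

Initial momentum:
p₀ = h/λ = 6.6261e-34/4.8200e-11 = 1.3747e-23 kg·m/s

After scattering:
λ' = λ + Δλ = 48.2 + 2.2148 = 50.4148 pm
p' = h/λ' = 6.6261e-34/5.0415e-11 = 1.3143e-23 kg·m/s

Momentum is a vector; the scattered photon's direction makes angle θ = 85° with the incident direction. The magnitude of the vector change Δp⃗ = p⃗₀ − p⃗' is found from the law of cosines:
|Δp⃗|² = p₀² + p'² − 2p₀p'cos θ
|Δp⃗|² = (1.3747e-23)² + (1.3143e-23)² − 2·1.3747e-23·1.3143e-23·cos(85°)
|Δp⃗| = 1.8172e-23 kg·m/s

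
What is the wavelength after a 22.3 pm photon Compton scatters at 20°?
22.4463 pm

Using the Compton scattering formula:
λ' = λ + Δλ = λ + λ_C(1 - cos θ)

Given:
- Initial wavelength λ = 22.3 pm
- Scattering angle θ = 20°
- Compton wavelength λ_C ≈ 2.4263 pm

Calculate the shift:
Δλ = 2.4263 × (1 - cos(20°))
Δλ = 2.4263 × 0.0603
Δλ = 0.1463 pm

Final wavelength:
λ' = 22.3 + 0.1463 = 22.4463 pm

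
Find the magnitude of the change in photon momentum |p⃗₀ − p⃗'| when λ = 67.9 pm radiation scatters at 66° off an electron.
1.0521e-23 kg·m/s

Photon momentum magnitude is p = h/λ.

Initial momentum:
p₀ = h/λ = 6.6261e-34/6.7900e-11 = 9.7586e-24 kg·m/s

After scattering:
λ' = λ + Δλ = 67.9 + 1.4394 = 69.3394 pm
p' = h/λ' = 6.6261e-34/6.9339e-11 = 9.5560e-24 kg·m/s

Momentum is a vector; the scattered photon's direction makes angle θ = 66° with the incident direction. The magnitude of the vector change Δp⃗ = p⃗₀ − p⃗' is found from the law of cosines:
|Δp⃗|² = p₀² + p'² − 2p₀p'cos θ
|Δp⃗|² = (9.7586e-24)² + (9.5560e-24)² − 2·9.7586e-24·9.5560e-24·cos(66°)
|Δp⃗| = 1.0521e-23 kg·m/s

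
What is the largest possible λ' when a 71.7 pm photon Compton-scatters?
76.5526 pm (at θ = 180°)

The Compton shift is Δλ = λ_C(1 − cos θ).

Since cos θ ranges from −1 to 1, the factor (1 − cos θ) ranges from 0 to 2; the maximum shift occurs at θ = 180° (backscattering):
Δλ_max = 2λ_C = 2 × 2.4263 pm = 4.8526 pm

Maximum scattered wavelength:
λ'_max = λ₀ + Δλ_max = 71.7 + 4.8526 = 76.5526 pm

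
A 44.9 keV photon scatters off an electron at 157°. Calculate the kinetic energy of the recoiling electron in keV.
6.4829 keV

By energy conservation: K_e = E_initial - E_final

First find the scattered photon energy:
Initial wavelength: λ = hc/E = 27.6134 pm
Compton shift: Δλ = λ_C(1 - cos(157°)) = 4.6597 pm
Final wavelength: λ' = 27.6134 + 4.6597 = 32.2731 pm
Final photon energy: E' = hc/λ' = 38.4171 keV

Electron kinetic energy:
K_e = E - E' = 44.9000 - 38.4171 = 6.4829 keV

(Intermediate values are shown rounded; full precision is carried through to the final answer.)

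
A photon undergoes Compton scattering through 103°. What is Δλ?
2.9721 pm

Using the Compton scattering formula:
Δλ = λ_C(1 - cos θ)

where λ_C = h/(m_e·c) ≈ 2.4263 pm is the Compton wavelength of an electron.

For θ = 103°:
cos(103°) = -0.2250
1 - cos(103°) = 1.2250

Δλ = 2.4263 × 1.2250
Δλ = 2.9721 pm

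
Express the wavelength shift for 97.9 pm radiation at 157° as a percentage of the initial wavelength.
4.7597%

Calculate the Compton shift:
Δλ = λ_C(1 - cos(157°))
Δλ = 2.4263 × (1 - cos(157°))
Δλ = 2.4263 × 1.9205
Δλ = 4.6597 pm

Percentage change:
(Δλ/λ₀) × 100 = (4.6597/97.9) × 100
= 4.7597%

(Intermediate values are shown rounded; full precision is carried through to the final answer.)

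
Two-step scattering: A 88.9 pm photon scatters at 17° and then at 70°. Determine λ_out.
90.6025 pm

Apply Compton shift twice:

First scattering at θ₁ = 17°:
Δλ₁ = λ_C(1 - cos(17°))
Δλ₁ = 2.4263 × 0.0437
Δλ₁ = 0.1060 pm

After first scattering:
λ₁ = 88.9 + 0.1060 = 89.0060 pm

Second scattering at θ₂ = 70°:
Δλ₂ = λ_C(1 - cos(70°))
Δλ₂ = 2.4263 × 0.6580
Δλ₂ = 1.5965 pm

Final wavelength:
λ₂ = 89.0060 + 1.5965 = 90.6025 pm

Total shift: Δλ_total = 0.1060 + 1.5965 = 1.7025 pm

(Intermediate values are shown rounded; full precision is carried through to the final answer.)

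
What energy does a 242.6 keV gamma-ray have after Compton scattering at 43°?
215.1584 keV

First convert energy to wavelength:
λ = hc/E, with hc ≈ 1239.842 keV·pm (i.e. 1239.842 eV·nm)

For E = 242.6 keV = 242600 eV:
λ = 1239.842 keV·pm / 242.6 keV
λ = 5.1106 pm

Calculate the Compton shift:
Δλ = λ_C(1 - cos(43°)) = 2.4263 × 0.2686
Δλ = 0.6518 pm

Final wavelength:
λ' = 5.1106 + 0.6518 = 5.7625 pm

Final energy:
E' = hc/λ' = 1239.842 / 5.7625 = 215.1584 keV

(Intermediate values are shown rounded; full precision is carried through to the final answer.)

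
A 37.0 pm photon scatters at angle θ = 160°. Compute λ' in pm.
41.7063 pm

Using the Compton scattering formula:
λ' = λ + Δλ = λ + λ_C(1 - cos θ)

Given:
- Initial wavelength λ = 37.0 pm
- Scattering angle θ = 160°
- Compton wavelength λ_C ≈ 2.4263 pm

Calculate the shift:
Δλ = 2.4263 × (1 - cos(160°))
Δλ = 2.4263 × 1.9397
Δλ = 4.7063 pm

Final wavelength:
λ' = 37.0 + 4.7063 = 41.7063 pm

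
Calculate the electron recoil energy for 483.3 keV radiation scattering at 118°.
281.0670 keV

By energy conservation: K_e = E_initial - E_final

First find the scattered photon energy:
Initial wavelength: λ = hc/E = 2.5654 pm
Compton shift: Δλ = λ_C(1 - cos(118°)) = 3.5654 pm
Final wavelength: λ' = 2.5654 + 3.5654 = 6.1308 pm
Final photon energy: E' = hc/λ' = 202.2330 keV

Electron kinetic energy:
K_e = E - E' = 483.3000 - 202.2330 = 281.0670 keV

(Intermediate values are shown rounded; full precision is carried through to the final answer.)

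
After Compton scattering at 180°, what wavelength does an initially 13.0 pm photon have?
17.8526 pm

Using the Compton formula: λ' = λ + λ_C(1 − cos θ)

For θ = 180°, cos θ = -1 (exact) = -1.0000, so:
1 − cos 180° = 1 − (-1) = 2.0000

Δλ = λ_C × 2.0000 = 2.4263 × 2.0000 = 4.8526 pm

λ' = 13.0 + 4.8526 = 17.8526 pm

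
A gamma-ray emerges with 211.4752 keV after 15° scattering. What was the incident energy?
214.5000 keV

Convert final energy to wavelength (hc ≈ 1239.842 keV·pm):
λ' = hc/E' = 1239.842 / 211.4752 = 5.8628 pm

Calculate the Compton shift:
Δλ = λ_C(1 - cos(15°))
Δλ = 2.4263 × (1 - cos(15°))
Δλ = 0.0827 pm

Initial wavelength:
λ = λ' - Δλ = 5.8628 - 0.0827 = 5.7801 pm

Initial energy:
E = hc/λ = 1239.842 / 5.7801 = 214.5000 keV

(Intermediate values are shown rounded; full precision is carried through to the final answer.)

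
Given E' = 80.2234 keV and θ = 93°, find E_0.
96.1001 keV

Convert final energy to wavelength (hc ≈ 1239.842 keV·pm):
λ' = hc/E' = 1239.842 / 80.2234 = 15.4549 pm

Calculate the Compton shift:
Δλ = λ_C(1 - cos(93°))
Δλ = 2.4263 × (1 - cos(93°))
Δλ = 2.5533 pm

Initial wavelength:
λ = λ' - Δλ = 15.4549 - 2.5533 = 12.9016 pm

Initial energy:
E = hc/λ = 1239.842 / 12.9016 = 96.1001 keV

(Intermediate values are shown rounded; full precision is carried through to the final answer.)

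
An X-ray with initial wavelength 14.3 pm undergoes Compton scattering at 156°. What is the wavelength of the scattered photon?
18.9429 pm

Using the Compton scattering formula:
λ' = λ + Δλ = λ + λ_C(1 - cos θ)

Given:
- Initial wavelength λ = 14.3 pm
- Scattering angle θ = 156°
- Compton wavelength λ_C ≈ 2.4263 pm

Calculate the shift:
Δλ = 2.4263 × (1 - cos(156°))
Δλ = 2.4263 × 1.9135
Δλ = 4.6429 pm

Final wavelength:
λ' = 14.3 + 4.6429 = 18.9429 pm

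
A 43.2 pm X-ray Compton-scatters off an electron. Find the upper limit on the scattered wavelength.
48.0526 pm (at θ = 180°)

The Compton shift is Δλ = λ_C(1 − cos θ).

Since cos θ ranges from −1 to 1, the factor (1 − cos θ) ranges from 0 to 2; the maximum shift occurs at θ = 180° (backscattering):
Δλ_max = 2λ_C = 2 × 2.4263 pm = 4.8526 pm

Maximum scattered wavelength:
λ'_max = λ₀ + Δλ_max = 43.2 + 4.8526 = 48.0526 pm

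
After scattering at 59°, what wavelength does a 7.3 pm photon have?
8.4767 pm

Using the Compton scattering formula:
λ' = λ + Δλ = λ + λ_C(1 - cos θ)

Given:
- Initial wavelength λ = 7.3 pm
- Scattering angle θ = 59°
- Compton wavelength λ_C ≈ 2.4263 pm

Calculate the shift:
Δλ = 2.4263 × (1 - cos(59°))
Δλ = 2.4263 × 0.4850
Δλ = 1.1767 pm

Final wavelength:
λ' = 7.3 + 1.1767 = 8.4767 pm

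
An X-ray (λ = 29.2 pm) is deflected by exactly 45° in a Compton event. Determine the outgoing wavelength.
29.9106 pm

Using the Compton formula: λ' = λ + λ_C(1 − cos θ)

For θ = 45°, cos θ = √2/2 (exact) ≈ 0.7071, so:
1 − cos 45° = 1 − (√2/2) ≈ 0.2929

Δλ = λ_C × 0.2929 = 2.4263 × 0.2929 = 0.7106 pm

λ' = 29.2 + 0.7106 = 29.9106 pm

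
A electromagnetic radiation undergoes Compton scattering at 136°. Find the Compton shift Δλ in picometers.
4.1717 pm

Using the Compton scattering formula:
Δλ = λ_C(1 - cos θ)

where λ_C = h/(m_e·c) ≈ 2.4263 pm is the Compton wavelength of an electron.

For θ = 136°:
cos(136°) = -0.7193
1 - cos(136°) = 1.7193

Δλ = 2.4263 × 1.7193
Δλ = 4.1717 pm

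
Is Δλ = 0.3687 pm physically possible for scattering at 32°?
Yes, consistent

Calculate the expected shift for θ = 32°:

Δλ_expected = λ_C(1 - cos(32°))
Δλ_expected = 2.4263 × (1 - cos(32°))
Δλ_expected = 2.4263 × 0.1520
Δλ_expected = 0.3687 pm

Given shift: 0.3687 pm
Expected shift: 0.3687 pm
Difference: 0.0000 pm

The values match. This is consistent with Compton scattering at the stated angle.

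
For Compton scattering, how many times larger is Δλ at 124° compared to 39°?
124° produces the larger shift by a factor of 6.996

Calculate both shifts using Δλ = λ_C(1 - cos θ):

For θ₁ = 39°:
Δλ₁ = 2.4263 × (1 - cos(39°))
Δλ₁ = 2.4263 × 0.2229
Δλ₁ = 0.5407 pm

For θ₂ = 124°:
Δλ₂ = 2.4263 × (1 - cos(124°))
Δλ₂ = 2.4263 × 1.5592
Δλ₂ = 3.7831 pm

The 124° angle produces the larger shift.
Ratio: 3.7831/0.5407 = 6.996

(Intermediate values are shown rounded; full precision is carried through to the final answer.)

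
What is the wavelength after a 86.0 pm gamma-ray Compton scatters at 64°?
87.3627 pm

Using the Compton scattering formula:
λ' = λ + Δλ = λ + λ_C(1 - cos θ)

Given:
- Initial wavelength λ = 86.0 pm
- Scattering angle θ = 64°
- Compton wavelength λ_C ≈ 2.4263 pm

Calculate the shift:
Δλ = 2.4263 × (1 - cos(64°))
Δλ = 2.4263 × 0.5616
Δλ = 1.3627 pm

Final wavelength:
λ' = 86.0 + 1.3627 = 87.3627 pm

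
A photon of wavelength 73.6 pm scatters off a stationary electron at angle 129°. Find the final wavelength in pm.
77.5532 pm

Using the Compton scattering formula:
λ' = λ + Δλ = λ + λ_C(1 - cos θ)

Given:
- Initial wavelength λ = 73.6 pm
- Scattering angle θ = 129°
- Compton wavelength λ_C ≈ 2.4263 pm

Calculate the shift:
Δλ = 2.4263 × (1 - cos(129°))
Δλ = 2.4263 × 1.6293
Δλ = 3.9532 pm

Final wavelength:
λ' = 73.6 + 3.9532 = 77.5532 pm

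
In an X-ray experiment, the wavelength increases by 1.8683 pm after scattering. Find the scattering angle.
76.70°

From the Compton formula Δλ = λ_C(1 - cos θ), we can solve for θ:

cos θ = 1 - Δλ/λ_C

Given:
- Δλ = 1.8683 pm
- λ_C = h/(m_e·c) ≈ 2.42631024 pm

cos θ = 1 - 1.8683/2.42631024
cos θ = 1 - 0.770017
cos θ = 0.229983

θ = arccos(0.229983)
θ = 76.70°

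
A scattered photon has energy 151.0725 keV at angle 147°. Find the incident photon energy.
330.9998 keV

Convert final energy to wavelength (hc ≈ 1239.842 keV·pm):
λ' = hc/E' = 1239.842 / 151.0725 = 8.2069 pm

Calculate the Compton shift:
Δλ = λ_C(1 - cos(147°))
Δλ = 2.4263 × (1 - cos(147°))
Δλ = 4.4612 pm

Initial wavelength:
λ = λ' - Δλ = 8.2069 - 4.4612 = 3.7457 pm

Initial energy:
E = hc/λ = 1239.842 / 3.7457 = 330.9998 keV

(Intermediate values are shown rounded; full precision is carried through to the final answer.)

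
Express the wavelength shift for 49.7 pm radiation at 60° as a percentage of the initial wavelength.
2.4410%

Calculate the Compton shift:
Δλ = λ_C(1 - cos(60°))
Δλ = 2.4263 × (1 - cos(60°))
Δλ = 2.4263 × 0.5000
Δλ = 1.2132 pm

Percentage change:
(Δλ/λ₀) × 100 = (1.2132/49.7) × 100
= 2.4410%

(Intermediate values are shown rounded; full precision is carried through to the final answer.)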